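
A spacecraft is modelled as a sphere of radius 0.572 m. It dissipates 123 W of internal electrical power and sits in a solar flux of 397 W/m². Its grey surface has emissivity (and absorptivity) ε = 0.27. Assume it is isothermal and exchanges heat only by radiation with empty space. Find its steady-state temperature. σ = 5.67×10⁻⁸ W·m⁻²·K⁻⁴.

T ≈ 247 K

At steady state, absorbed solar power + internal power = radiated power.
Absorbed: α·S·A_cross = 0.27·397·1.028 = 110.2 W (cross-section πr²).
Total input = 110.2 + 123 = 233.2 W.
Radiated: εσ·A_surf·T⁴ with A_surf = 4πr² = 4.112 m².
T⁴ = 233.2/(0.27·5.67×10⁻⁸·4.112) = 3.705×10⁹ K⁴.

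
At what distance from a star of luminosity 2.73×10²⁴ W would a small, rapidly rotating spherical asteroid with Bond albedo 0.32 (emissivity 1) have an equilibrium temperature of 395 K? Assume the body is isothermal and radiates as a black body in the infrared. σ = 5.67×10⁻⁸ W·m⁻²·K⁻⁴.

d ≈ 5.17×10⁹ m

For an isothermal black-emitting sphere, (1−a)S·πr² = σ·4πr²·T⁴ ⇒ S = 4σT⁴/(1−a).
S = 4·5.67×10⁻⁸·(395)⁴/0.680 = 8119 W/m².
Flux falls as S = L/(4πd²), so d = √(L/(4πS)) = √(2.73×10²⁴/(4π·8119)).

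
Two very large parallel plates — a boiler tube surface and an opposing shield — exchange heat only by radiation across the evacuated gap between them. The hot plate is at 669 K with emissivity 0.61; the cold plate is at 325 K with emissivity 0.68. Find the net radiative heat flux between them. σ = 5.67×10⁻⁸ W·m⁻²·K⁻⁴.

For two infinite grey parallel plates, q = σ(T₁⁴ − T₂⁴)/(1/ε₁ + 1/ε₂ − 1).
T₁⁴ − T₂⁴ = 2.003×10¹¹ − 1.116×10¹⁰ = 1.892×10¹¹ K⁴.
1/ε₁ + 1/ε₂ − 1 = 1.639 + 1.471 − 1 = 2.110.
q = 5.67×10⁻⁸ × 1.892×10¹¹ / 2.110.

q ≈ 5080 W/m²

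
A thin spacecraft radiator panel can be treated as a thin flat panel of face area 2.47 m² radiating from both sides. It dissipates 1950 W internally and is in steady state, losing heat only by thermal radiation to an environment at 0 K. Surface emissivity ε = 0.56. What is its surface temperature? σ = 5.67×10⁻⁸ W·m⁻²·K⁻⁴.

Steady state: internal power = radiated power, P = εσA T⁴.
Radiating area A = 2·2.47 = 4.940 m².
T⁴ = P/(εσA) = 1950/(0.56·5.67×10⁻⁸·4.940) = 1.243×10¹⁰ K⁴.
T = (1.243×10¹⁰)^(1/4).

T ≈ 334 K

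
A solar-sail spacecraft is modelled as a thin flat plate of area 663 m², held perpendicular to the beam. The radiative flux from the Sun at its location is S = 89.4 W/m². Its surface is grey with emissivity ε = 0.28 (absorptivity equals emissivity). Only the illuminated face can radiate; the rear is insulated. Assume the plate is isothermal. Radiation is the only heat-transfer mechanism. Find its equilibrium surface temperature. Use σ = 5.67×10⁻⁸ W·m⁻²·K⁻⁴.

At equilibrium, absorbed power = emitted power.
Absorbing cross-section = A = 663.0 m²; emitting surface = A = 663.0 m² (ratio 1).
εS·A_cross = εσ·A_surf·T⁴  ⇒  T⁴ = S/(1σ)   (ε cancels).
T⁴ = 89.4/(1·5.67×10⁻⁸) = 1.577×10⁹ K⁴.
T = (1.577×10⁹)^(1/4).

T ≈ 199 K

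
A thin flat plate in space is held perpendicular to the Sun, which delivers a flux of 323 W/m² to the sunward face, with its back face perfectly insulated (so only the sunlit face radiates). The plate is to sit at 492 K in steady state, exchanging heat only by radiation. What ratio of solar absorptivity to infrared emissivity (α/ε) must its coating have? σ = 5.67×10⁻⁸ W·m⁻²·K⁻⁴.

α/ε ≈ 10.3

Balance: αS·A = εσ·1A·T⁴ ⇒ α/ε = σT⁴/S.
α/ε = 5.67×10⁻⁸·(492)⁴/323 = 5.67×10⁻⁸·5.859×10¹⁰/323.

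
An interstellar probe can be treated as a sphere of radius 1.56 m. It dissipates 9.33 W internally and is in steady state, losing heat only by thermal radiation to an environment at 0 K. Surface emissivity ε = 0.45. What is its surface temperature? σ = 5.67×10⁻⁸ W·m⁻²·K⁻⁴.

Steady state: internal power = radiated power, P = εσA T⁴.
Radiating area A = 4πr² = 30.58 m².
T⁴ = P/(εσA) = 9.33/(0.45·5.67×10⁻⁸·30.58) = 1.196×10⁷ K⁴.
T = (1.196×10⁷)^(1/4).

T ≈ 58.8 K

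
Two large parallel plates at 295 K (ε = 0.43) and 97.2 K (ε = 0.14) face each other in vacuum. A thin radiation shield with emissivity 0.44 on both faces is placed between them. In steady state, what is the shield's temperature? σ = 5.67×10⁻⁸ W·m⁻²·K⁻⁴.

In steady state the net flux on the hot side equals that on the cold side.
σ(T₁⁴−T_s⁴)/D₁ = σ(T_s⁴−T₂⁴)/D₂, with D₁ = 1/ε₁+1/ε_s−1 = 3.598, D₂ = 1/ε_s+1/ε₂−1 = 8.416.
Solve for T_s⁴: T_s⁴ = (D₂·T₁⁴ + D₁·T₂⁴)/(D₁+D₂) = 5.332×10⁹ K⁴.

T_s ≈ 270 K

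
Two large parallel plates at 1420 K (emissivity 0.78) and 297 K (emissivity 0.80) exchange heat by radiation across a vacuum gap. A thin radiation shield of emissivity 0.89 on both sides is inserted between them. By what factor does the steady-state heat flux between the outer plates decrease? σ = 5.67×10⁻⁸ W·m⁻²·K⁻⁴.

factor ≈ 1.81

Without shield: q₀ = σΔ(T⁴)/(1/ε₁+1/ε₂−1) with denominator 1.532.
With shield the two gaps are in series; the resistances add: (1/ε₁+1/ε_s−1)+(1/ε_s+1/ε₂−1) = 1.406+1.374 = 2.779.
Heat-flux ratio q₀/q = 2.779/1.532.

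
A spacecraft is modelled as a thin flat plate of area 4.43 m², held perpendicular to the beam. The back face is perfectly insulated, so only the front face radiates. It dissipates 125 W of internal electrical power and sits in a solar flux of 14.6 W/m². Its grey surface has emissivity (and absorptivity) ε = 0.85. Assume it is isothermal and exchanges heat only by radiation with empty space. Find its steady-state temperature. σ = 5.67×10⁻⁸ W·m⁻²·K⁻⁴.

At steady state, absorbed solar power + internal power = radiated power.
Absorbed: α·S·A_cross = 0.85·14.6·4.430 = 54.98 W (cross-section A).
Total input = 54.98 + 125 = 180.0 W.
Radiated: εσ·A_surf·T⁴ with A_surf = A = 4.430 m².
T⁴ = 180.0/(0.85·5.67×10⁻⁸·4.430) = 8.430×10⁸ K⁴.

T ≈ 170 K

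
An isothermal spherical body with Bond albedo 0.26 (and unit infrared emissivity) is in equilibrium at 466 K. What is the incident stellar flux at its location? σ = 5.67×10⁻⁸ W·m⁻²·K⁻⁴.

(1−a)S·πr² = σ·4πr²·T⁴ ⇒ S = 4σT⁴/(1−a).
S = 4·5.67×10⁻⁸·4.716×10¹⁰/0.740.

S ≈ 14500 W/m²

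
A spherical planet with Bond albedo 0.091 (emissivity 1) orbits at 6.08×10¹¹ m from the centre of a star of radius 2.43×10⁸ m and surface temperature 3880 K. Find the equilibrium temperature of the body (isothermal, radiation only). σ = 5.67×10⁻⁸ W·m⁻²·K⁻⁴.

T ≈ 53.6 K

The star's surface emits σT_*⁴; at distance d the flux is S = σT_*⁴(R_*/d)².
S = 5.67×10⁻⁸·(3880)⁴·(2.43×10⁸/6.08×10¹¹)² = 2.053 W/m².
For an isothermal sphere T⁴ = (1−a)S/(4σ) = 8.227×10⁶ K⁴.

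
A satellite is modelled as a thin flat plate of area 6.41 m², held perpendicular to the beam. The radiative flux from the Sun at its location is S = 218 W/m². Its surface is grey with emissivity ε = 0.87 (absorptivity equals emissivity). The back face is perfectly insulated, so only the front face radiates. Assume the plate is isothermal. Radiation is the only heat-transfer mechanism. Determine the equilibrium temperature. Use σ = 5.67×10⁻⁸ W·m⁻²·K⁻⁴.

T ≈ 249 K

At equilibrium, absorbed power = emitted power.
Absorbing cross-section = A = 6.410 m²; emitting surface = A = 6.410 m² (ratio 1).
εS·A_cross = εσ·A_surf·T⁴  ⇒  T⁴ = S/(1σ)   (ε cancels).
T⁴ = 218/(1·5.67×10⁻⁸) = 3.845×10⁹ K⁴.
T = (3.845×10⁹)^(1/4).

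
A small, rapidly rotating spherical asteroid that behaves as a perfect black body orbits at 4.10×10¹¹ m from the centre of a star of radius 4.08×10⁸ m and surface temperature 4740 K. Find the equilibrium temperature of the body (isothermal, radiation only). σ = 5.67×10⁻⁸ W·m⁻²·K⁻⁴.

The star's surface emits σT_*⁴; at distance d the flux is S = σT_*⁴(R_*/d)².
S = 5.67×10⁻⁸·(4740)⁴·(4.08×10⁸/4.10×10¹¹)² = 28.34 W/m².
For an isothermal sphere T⁴ = (1−a)S/(4σ) = 1.250×10⁸ K⁴.

T ≈ 106 K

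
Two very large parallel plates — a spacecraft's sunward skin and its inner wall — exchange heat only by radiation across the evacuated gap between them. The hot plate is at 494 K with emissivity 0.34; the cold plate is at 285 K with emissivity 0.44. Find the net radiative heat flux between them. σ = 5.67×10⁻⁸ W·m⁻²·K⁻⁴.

For two infinite grey parallel plates, q = σ(T₁⁴ − T₂⁴)/(1/ε₁ + 1/ε₂ − 1).
T₁⁴ − T₂⁴ = 5.955×10¹⁰ − 6.598×10⁹ = 5.296×10¹⁰ K⁴.
1/ε₁ + 1/ε₂ − 1 = 2.941 + 2.273 − 1 = 4.214.
q = 5.67×10⁻⁸ × 5.296×10¹⁰ / 4.214.

q ≈ 713 W/m²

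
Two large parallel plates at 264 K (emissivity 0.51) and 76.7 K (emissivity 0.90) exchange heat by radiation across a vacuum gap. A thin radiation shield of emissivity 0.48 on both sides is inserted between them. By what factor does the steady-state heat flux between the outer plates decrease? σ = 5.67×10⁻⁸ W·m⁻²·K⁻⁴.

Without shield: q₀ = σΔ(T⁴)/(1/ε₁+1/ε₂−1) with denominator 2.072.
With shield the two gaps are in series; the resistances add: (1/ε₁+1/ε_s−1)+(1/ε_s+1/ε₂−1) = 3.044+2.194 = 5.239.
Heat-flux ratio q₀/q = 5.239/2.072.

factor ≈ 2.53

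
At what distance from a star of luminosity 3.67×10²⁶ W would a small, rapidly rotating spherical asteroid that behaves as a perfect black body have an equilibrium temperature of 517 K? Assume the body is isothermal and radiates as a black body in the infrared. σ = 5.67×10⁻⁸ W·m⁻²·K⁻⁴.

d ≈ 4.25×10¹⁰ m

For an isothermal black-emitting sphere, (1−a)S·πr² = σ·4πr²·T⁴ ⇒ S = 4σT⁴/(1−a).
S = 4·5.67×10⁻⁸·(517)⁴/1.00 = 16200 W/m².
Flux falls as S = L/(4πd²), so d = √(L/(4πS)) = √(3.67×10²⁶/(4π·16200)).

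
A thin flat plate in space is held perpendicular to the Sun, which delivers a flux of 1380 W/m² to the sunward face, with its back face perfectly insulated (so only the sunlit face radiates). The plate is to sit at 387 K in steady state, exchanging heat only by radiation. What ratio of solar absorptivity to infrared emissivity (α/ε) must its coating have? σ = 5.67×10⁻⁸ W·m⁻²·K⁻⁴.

Balance: αS·A = εσ·1A·T⁴ ⇒ α/ε = σT⁴/S.
α/ε = 5.67×10⁻⁸·(387)⁴/1380 = 5.67×10⁻⁸·2.243×10¹⁰/1380.

α/ε ≈ 0.922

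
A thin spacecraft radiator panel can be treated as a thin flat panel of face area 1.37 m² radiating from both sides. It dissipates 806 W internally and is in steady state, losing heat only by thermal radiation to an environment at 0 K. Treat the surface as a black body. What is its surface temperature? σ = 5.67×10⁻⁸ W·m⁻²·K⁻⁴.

T ≈ 268 K

Steady state: internal power = radiated power, P = εσA T⁴.
Radiating area A = 2·1.37 = 2.740 m².
T⁴ = P/(εσA) = 806/(1.0·5.67×10⁻⁸·2.740) = 5.188×10⁹ K⁴.
T = (5.188×10⁹)^(1/4).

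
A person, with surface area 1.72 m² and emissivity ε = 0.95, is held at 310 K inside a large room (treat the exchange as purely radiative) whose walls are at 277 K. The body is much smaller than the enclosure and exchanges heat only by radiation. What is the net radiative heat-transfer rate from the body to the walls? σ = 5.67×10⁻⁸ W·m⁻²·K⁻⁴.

P_net ≈ 310 W

For a small grey body in a large enclosure: P_net = εσA(T_body⁴ − T_wall⁴).
A = 1.72 m²; T_body⁴ − T_wall⁴ = 9.235×10⁹ − 5.887×10⁹ = 3.348×10⁹ K⁴.
|P_net| = 0.95·5.67×10⁻⁸·1.720·3.348×10⁹.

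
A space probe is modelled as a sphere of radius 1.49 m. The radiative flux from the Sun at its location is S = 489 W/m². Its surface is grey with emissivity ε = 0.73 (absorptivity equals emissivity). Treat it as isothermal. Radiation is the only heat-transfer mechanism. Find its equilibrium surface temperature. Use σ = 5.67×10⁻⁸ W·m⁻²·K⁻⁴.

At equilibrium, absorbed power = emitted power.
Absorbing cross-section = πr² = 6.975 m²; emitting surface = 4πr² = 27.90 m² (ratio 4).
εS·A_cross = εσ·A_surf·T⁴  ⇒  T⁴ = S/(4σ)   (ε cancels).
T⁴ = 489/(4·5.67×10⁻⁸) = 2.156×10⁹ K⁴.
T = (2.156×10⁹)^(1/4).

T ≈ 215 K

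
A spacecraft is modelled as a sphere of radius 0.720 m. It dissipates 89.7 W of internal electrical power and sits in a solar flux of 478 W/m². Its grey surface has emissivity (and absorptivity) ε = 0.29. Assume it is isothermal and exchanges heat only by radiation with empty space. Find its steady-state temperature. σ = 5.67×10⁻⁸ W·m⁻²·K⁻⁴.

At steady state, absorbed solar power + internal power = radiated power.
Absorbed: α·S·A_cross = 0.29·478·1.629 = 225.8 W (cross-section πr²).
Total input = 225.8 + 89.7 = 315.5 W.
Radiated: εσ·A_surf·T⁴ with A_surf = 4πr² = 6.514 m².
T⁴ = 315.5/(0.29·5.67×10⁻⁸·6.514) = 2.945×10⁹ K⁴.

T ≈ 233 K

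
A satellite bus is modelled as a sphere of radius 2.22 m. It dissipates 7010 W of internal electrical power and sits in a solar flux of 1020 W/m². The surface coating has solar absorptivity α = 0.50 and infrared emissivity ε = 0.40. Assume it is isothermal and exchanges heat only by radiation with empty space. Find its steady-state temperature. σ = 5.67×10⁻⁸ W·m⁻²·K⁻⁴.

T ≈ 321 K

At steady state, absorbed solar power + internal power = radiated power.
Absorbed: α·S·A_cross = 0.50·1020·15.48 = 7896 W (cross-section πr²).
Total input = 7896 + 7010 = 14910 W.
Radiated: εσ·A_surf·T⁴ with A_surf = 4πr² = 61.93 m².
T⁴ = 14910/(0.40·5.67×10⁻⁸·61.93) = 1.061×10¹⁰ K⁴.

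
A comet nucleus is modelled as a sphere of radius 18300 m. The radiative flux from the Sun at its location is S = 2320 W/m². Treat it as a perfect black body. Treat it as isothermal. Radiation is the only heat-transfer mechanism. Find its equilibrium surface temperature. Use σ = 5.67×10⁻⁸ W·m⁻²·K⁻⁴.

T ≈ 318 K

At equilibrium, absorbed power = emitted power.
Absorbing cross-section = πr² = 1.052×10⁹ m²; emitting surface = 4πr² = 4.208×10⁹ m² (ratio 4).
S·A_cross = εσ·A_surf·T⁴  ⇒  T⁴ = S/(4σ).
T⁴ = 1.00·2320/(4·5.67×10⁻⁸) = 1.023×10¹⁰ K⁴.
T = (1.023×10¹⁰)^(1/4).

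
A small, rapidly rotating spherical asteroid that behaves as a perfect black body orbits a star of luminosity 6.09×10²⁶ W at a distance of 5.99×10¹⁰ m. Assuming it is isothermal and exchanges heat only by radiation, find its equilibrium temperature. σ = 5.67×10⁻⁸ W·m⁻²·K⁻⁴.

T ≈ 494 K

First find the stellar flux at distance d: S = L/(4πd²) = 6.09×10²⁶/(4π·(5.99×10¹⁰)²) = 13510 W/m².
For an isothermal sphere, absorbed (1−a)S·πr² = emitted σ·4πr²·T⁴, so T⁴ = (1−a)S/(4σ).
T⁴ = 1.00·13510/(4·5.67×10⁻⁸) = 5.955×10¹⁰ K⁴.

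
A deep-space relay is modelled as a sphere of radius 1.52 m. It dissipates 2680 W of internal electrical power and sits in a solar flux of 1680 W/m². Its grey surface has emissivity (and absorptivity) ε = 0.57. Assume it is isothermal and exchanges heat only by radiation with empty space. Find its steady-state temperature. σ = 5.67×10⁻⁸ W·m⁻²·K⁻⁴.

At steady state, absorbed solar power + internal power = radiated power.
Absorbed: α·S·A_cross = 0.57·1680·7.258 = 6951 W (cross-section πr²).
Total input = 6951 + 2680 = 9631 W.
Radiated: εσ·A_surf·T⁴ with A_surf = 4πr² = 29.03 m².
T⁴ = 9631/(0.57·5.67×10⁻⁸·29.03) = 1.026×10¹⁰ K⁴.

T ≈ 318 K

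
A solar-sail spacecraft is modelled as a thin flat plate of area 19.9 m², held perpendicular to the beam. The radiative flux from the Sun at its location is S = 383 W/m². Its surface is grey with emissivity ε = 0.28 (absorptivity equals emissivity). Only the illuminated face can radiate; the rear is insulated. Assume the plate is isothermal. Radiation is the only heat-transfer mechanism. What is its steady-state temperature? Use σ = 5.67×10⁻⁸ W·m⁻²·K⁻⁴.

At equilibrium, absorbed power = emitted power.
Absorbing cross-section = A = 19.90 m²; emitting surface = A = 19.90 m² (ratio 1).
εS·A_cross = εσ·A_surf·T⁴  ⇒  T⁴ = S/(1σ)   (ε cancels).
T⁴ = 383/(1·5.67×10⁻⁸) = 6.755×10⁹ K⁴.
T = (6.755×10⁹)^(1/4).

T ≈ 287 K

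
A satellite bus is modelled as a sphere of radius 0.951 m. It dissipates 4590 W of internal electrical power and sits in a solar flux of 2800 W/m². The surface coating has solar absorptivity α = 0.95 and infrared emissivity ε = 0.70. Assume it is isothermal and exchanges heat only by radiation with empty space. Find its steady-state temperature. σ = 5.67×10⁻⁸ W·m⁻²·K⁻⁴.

At steady state, absorbed solar power + internal power = radiated power.
Absorbed: α·S·A_cross = 0.95·2800·2.841 = 7558 W (cross-section πr²).
Total input = 7558 + 4590 = 12150 W.
Radiated: εσ·A_surf·T⁴ with A_surf = 4πr² = 11.37 m².
T⁴ = 12150/(0.70·5.67×10⁻⁸·11.37) = 2.693×10¹⁰ K⁴.

T ≈ 405 K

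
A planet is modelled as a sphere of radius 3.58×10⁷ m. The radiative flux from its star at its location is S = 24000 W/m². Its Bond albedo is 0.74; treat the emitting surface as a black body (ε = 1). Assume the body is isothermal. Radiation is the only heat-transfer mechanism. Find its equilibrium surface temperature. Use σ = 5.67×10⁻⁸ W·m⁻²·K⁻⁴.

T ≈ 407 K

At equilibrium, absorbed power = emitted power.
Absorbing cross-section = πr² = 4.026×10¹⁵ m²; emitting surface = 4πr² = 1.611×10¹⁶ m² (ratio 4).
(1−a)S·A_cross = εσ·A_surf·T⁴  ⇒  T⁴ = (1−a)S/(4σ).
T⁴ = 0.260·24000/(4·5.67×10⁻⁸) = 2.751×10¹⁰ K⁴.
T = (2.751×10¹⁰)^(1/4).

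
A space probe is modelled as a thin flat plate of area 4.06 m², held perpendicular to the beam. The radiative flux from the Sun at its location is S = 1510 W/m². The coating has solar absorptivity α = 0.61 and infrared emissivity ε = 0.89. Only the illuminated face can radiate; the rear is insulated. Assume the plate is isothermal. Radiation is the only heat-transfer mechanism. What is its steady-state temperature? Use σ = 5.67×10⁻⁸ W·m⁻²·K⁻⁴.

T ≈ 368 K

At equilibrium, absorbed power = emitted power.
Absorbing cross-section = A = 4.060 m²; emitting surface = A = 4.060 m² (ratio 1).
αS·A_cross = εσ·A_surf·T⁴  ⇒  T⁴ = αS/(ε·1σ).
T⁴ = 0.610·1510/(0.89·1·5.67×10⁻⁸) = 1.825×10¹⁰ K⁴.
T = (1.825×10¹⁰)^(1/4).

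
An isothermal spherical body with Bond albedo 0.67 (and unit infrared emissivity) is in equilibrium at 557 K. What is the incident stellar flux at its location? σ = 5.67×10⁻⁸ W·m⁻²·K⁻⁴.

S ≈ 66200 W/m²

(1−a)S·πr² = σ·4πr²·T⁴ ⇒ S = 4σT⁴/(1−a).
S = 4·5.67×10⁻⁸·9.625×10¹⁰/0.330.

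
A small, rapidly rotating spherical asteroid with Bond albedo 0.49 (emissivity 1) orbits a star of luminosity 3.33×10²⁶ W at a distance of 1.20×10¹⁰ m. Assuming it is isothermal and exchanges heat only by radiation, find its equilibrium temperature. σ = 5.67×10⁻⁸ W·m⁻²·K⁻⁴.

T ≈ 802 K

First find the stellar flux at distance d: S = L/(4πd²) = 3.33×10²⁶/(4π·(1.20×10¹⁰)²) = 1.840×10⁵ W/m².
For an isothermal sphere, absorbed (1−a)S·πr² = emitted σ·4πr²·T⁴, so T⁴ = (1−a)S/(4σ).
T⁴ = 0.510·1.840×10⁵/(4·5.67×10⁻⁸) = 4.138×10¹¹ K⁴.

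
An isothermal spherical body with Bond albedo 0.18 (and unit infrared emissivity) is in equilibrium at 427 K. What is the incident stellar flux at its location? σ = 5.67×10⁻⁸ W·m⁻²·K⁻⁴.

S ≈ 9190 W/m²

(1−a)S·πr² = σ·4πr²·T⁴ ⇒ S = 4σT⁴/(1−a).
S = 4·5.67×10⁻⁸·3.324×10¹⁰/0.820.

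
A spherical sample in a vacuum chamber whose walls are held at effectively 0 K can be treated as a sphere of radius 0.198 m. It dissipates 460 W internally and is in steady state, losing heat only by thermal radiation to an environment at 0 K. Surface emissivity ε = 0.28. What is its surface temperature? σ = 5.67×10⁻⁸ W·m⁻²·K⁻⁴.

T ≈ 492 K

Steady state: internal power = radiated power, P = εσA T⁴.
Radiating area A = 4πr² = 0.4927 m².
T⁴ = P/(εσA) = 460/(0.28·5.67×10⁻⁸·0.4927) = 5.881×10¹⁰ K⁴.
T = (5.881×10¹⁰)^(1/4).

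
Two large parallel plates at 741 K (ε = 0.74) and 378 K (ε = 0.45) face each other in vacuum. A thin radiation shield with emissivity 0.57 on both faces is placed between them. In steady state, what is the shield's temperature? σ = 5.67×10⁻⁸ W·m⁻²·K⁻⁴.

In steady state the net flux on the hot side equals that on the cold side.
σ(T₁⁴−T_s⁴)/D₁ = σ(T_s⁴−T₂⁴)/D₂, with D₁ = 1/ε₁+1/ε_s−1 = 2.106, D₂ = 1/ε_s+1/ε₂−1 = 2.977.
Solve for T_s⁴: T_s⁴ = (D₂·T₁⁴ + D₁·T₂⁴)/(D₁+D₂) = 1.850×10¹¹ K⁴.

T_s ≈ 656 K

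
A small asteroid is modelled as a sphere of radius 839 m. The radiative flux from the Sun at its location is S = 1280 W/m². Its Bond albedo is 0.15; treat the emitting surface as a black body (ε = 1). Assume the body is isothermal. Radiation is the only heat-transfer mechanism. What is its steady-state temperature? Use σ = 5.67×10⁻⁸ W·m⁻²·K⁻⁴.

At equilibrium, absorbed power = emitted power.
Absorbing cross-section = πr² = 2.211×10⁶ m²; emitting surface = 4πr² = 8.846×10⁶ m² (ratio 4).
(1−a)S·A_cross = εσ·A_surf·T⁴  ⇒  T⁴ = (1−a)S/(4σ).
T⁴ = 0.850·1280/(4·5.67×10⁻⁸) = 4.797×10⁹ K⁴.
T = (4.797×10⁹)^(1/4).

T ≈ 263 K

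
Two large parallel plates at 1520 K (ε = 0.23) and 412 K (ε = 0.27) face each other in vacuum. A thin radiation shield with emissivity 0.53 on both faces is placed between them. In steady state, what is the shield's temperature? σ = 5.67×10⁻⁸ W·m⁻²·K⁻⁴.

T_s ≈ 1260 K

In steady state the net flux on the hot side equals that on the cold side.
σ(T₁⁴−T_s⁴)/D₁ = σ(T_s⁴−T₂⁴)/D₂, with D₁ = 1/ε₁+1/ε_s−1 = 5.235, D₂ = 1/ε_s+1/ε₂−1 = 4.590.
Solve for T_s⁴: T_s⁴ = (D₂·T₁⁴ + D₁·T₂⁴)/(D₁+D₂) = 2.509×10¹² K⁴.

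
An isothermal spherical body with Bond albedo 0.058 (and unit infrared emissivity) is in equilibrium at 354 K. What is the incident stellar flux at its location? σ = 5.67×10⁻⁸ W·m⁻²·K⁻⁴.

S ≈ 3780 W/m²

(1−a)S·πr² = σ·4πr²·T⁴ ⇒ S = 4σT⁴/(1−a).
S = 4·5.67×10⁻⁸·1.570×10¹⁰/0.942.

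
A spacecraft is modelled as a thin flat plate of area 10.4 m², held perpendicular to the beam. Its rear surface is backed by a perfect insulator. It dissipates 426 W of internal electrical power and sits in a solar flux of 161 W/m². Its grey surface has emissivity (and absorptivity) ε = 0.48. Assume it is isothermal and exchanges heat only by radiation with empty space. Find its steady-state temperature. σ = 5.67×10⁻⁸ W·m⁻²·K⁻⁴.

T ≈ 257 K

At steady state, absorbed solar power + internal power = radiated power.
Absorbed: α·S·A_cross = 0.48·161·10.40 = 803.7 W (cross-section A).
Total input = 803.7 + 426 = 1230 W.
Radiated: εσ·A_surf·T⁴ with A_surf = A = 10.40 m².
T⁴ = 1230/(0.48·5.67×10⁻⁸·10.40) = 4.345×10⁹ K⁴.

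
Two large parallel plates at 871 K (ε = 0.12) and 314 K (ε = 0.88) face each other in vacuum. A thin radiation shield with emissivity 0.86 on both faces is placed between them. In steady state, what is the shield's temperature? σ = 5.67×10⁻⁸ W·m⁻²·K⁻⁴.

In steady state the net flux on the hot side equals that on the cold side.
σ(T₁⁴−T_s⁴)/D₁ = σ(T_s⁴−T₂⁴)/D₂, with D₁ = 1/ε₁+1/ε_s−1 = 8.496, D₂ = 1/ε_s+1/ε₂−1 = 1.299.
Solve for T_s⁴: T_s⁴ = (D₂·T₁⁴ + D₁·T₂⁴)/(D₁+D₂) = 8.477×10¹⁰ K⁴.

T_s ≈ 540 K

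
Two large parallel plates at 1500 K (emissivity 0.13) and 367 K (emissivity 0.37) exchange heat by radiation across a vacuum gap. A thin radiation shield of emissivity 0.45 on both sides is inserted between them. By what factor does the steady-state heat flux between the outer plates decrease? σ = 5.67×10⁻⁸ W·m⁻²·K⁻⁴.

factor ≈ 1.37

Without shield: q₀ = σΔ(T⁴)/(1/ε₁+1/ε₂−1) with denominator 9.395.
With shield the two gaps are in series; the resistances add: (1/ε₁+1/ε_s−1)+(1/ε_s+1/ε₂−1) = 8.915+3.925 = 12.84.
Heat-flux ratio q₀/q = 12.84/9.395.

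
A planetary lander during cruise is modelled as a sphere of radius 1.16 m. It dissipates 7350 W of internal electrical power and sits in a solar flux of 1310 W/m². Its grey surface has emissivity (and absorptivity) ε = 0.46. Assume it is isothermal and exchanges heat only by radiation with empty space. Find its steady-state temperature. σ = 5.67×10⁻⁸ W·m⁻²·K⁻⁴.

T ≈ 387 K

At steady state, absorbed solar power + internal power = radiated power.
Absorbed: α·S·A_cross = 0.46·1310·4.227 = 2547 W (cross-section πr²).
Total input = 2547 + 7350 = 9897 W.
Radiated: εσ·A_surf·T⁴ with A_surf = 4πr² = 16.91 m².
T⁴ = 9897/(0.46·5.67×10⁻⁸·16.91) = 2.244×10¹⁰ K⁴.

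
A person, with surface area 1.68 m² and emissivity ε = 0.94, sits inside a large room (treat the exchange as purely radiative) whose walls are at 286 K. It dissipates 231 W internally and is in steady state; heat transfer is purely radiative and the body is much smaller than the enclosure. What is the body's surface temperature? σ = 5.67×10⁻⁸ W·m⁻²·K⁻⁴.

T ≈ 310 K

For a small grey body in a large enclosure, net radiated power = εσA(T⁴ − T_w⁴).
Steady state: P = εσA(T⁴ − T_w⁴) with A = 1.68 m².
T⁴ = P/(εσA) + T_w⁴ = 231/(0.94·5.67×10⁻⁸·1.680) + (286)⁴
    = 2.580×10⁹ + 6.691×10⁹ = 9.270×10⁹ K⁴.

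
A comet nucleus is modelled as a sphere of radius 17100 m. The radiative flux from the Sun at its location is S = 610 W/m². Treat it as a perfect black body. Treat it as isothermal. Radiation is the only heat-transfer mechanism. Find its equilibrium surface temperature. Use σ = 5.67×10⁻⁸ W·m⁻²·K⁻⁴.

At equilibrium, absorbed power = emitted power.
Absorbing cross-section = πr² = 9.186×10⁸ m²; emitting surface = 4πr² = 3.675×10⁹ m² (ratio 4).
S·A_cross = εσ·A_surf·T⁴  ⇒  T⁴ = S/(4σ).
T⁴ = 1.00·610/(4·5.67×10⁻⁸) = 2.690×10⁹ K⁴.
T = (2.690×10⁹)^(1/4).

T ≈ 228 K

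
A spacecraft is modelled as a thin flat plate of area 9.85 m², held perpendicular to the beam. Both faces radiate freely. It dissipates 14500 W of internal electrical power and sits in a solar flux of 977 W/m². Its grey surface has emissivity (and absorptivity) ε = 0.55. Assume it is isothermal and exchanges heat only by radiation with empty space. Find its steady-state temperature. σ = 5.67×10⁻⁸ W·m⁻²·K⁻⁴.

T ≈ 424 K

At steady state, absorbed solar power + internal power = radiated power.
Absorbed: α·S·A_cross = 0.55·977·9.850 = 5293 W (cross-section A).
Total input = 5293 + 14500 = 19790 W.
Radiated: εσ·A_surf·T⁴ with A_surf = 2A = 19.70 m².
T⁴ = 19790/(0.55·5.67×10⁻⁸·19.70) = 3.222×10¹⁰ K⁴.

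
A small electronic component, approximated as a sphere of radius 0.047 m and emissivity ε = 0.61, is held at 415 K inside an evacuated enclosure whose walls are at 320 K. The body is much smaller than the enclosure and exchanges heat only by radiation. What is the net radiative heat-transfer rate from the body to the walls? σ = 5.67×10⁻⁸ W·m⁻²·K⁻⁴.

For a small grey body in a large enclosure: P_net = εσA(T_body⁴ − T_wall⁴).
A = 4πr² = 0.02776 m²; T_body⁴ − T_wall⁴ = 2.966×10¹⁰ − 1.049×10¹⁰ = 1.918×10¹⁰ K⁴.
|P_net| = 0.61·5.67×10⁻⁸·0.02776·1.918×10¹⁰.

P_net ≈ 18.4 W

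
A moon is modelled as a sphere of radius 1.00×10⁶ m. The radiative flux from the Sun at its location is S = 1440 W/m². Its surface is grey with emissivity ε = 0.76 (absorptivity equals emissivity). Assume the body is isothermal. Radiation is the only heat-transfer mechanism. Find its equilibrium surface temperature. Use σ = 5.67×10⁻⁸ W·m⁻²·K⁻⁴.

At equilibrium, absorbed power = emitted power.
Absorbing cross-section = πr² = 3.142×10¹² m²; emitting surface = 4πr² = 1.257×10¹³ m² (ratio 4).
εS·A_cross = εσ·A_surf·T⁴  ⇒  T⁴ = S/(4σ)   (ε cancels).
T⁴ = 1440/(4·5.67×10⁻⁸) = 6.349×10⁹ K⁴.
T = (6.349×10⁹)^(1/4).

T ≈ 282 K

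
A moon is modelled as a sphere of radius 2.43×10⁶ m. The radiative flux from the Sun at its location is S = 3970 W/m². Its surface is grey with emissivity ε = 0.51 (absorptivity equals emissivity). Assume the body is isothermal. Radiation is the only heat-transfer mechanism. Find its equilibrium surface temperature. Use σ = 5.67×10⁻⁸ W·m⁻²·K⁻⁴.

At equilibrium, absorbed power = emitted power.
Absorbing cross-section = πr² = 1.855×10¹³ m²; emitting surface = 4πr² = 7.420×10¹³ m² (ratio 4).
εS·A_cross = εσ·A_surf·T⁴  ⇒  T⁴ = S/(4σ)   (ε cancels).
T⁴ = 3970/(4·5.67×10⁻⁸) = 1.750×10¹⁰ K⁴.
T = (1.750×10¹⁰)^(1/4).

T ≈ 364 K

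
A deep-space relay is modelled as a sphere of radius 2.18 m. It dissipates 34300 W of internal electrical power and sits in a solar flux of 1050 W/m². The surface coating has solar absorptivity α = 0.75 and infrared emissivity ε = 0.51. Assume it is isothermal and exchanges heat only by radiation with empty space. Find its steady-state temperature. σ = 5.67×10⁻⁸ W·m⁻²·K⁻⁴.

At steady state, absorbed solar power + internal power = radiated power.
Absorbed: α·S·A_cross = 0.75·1050·14.93 = 11760 W (cross-section πr²).
Total input = 11760 + 34300 = 46060 W.
Radiated: εσ·A_surf·T⁴ with A_surf = 4πr² = 59.72 m².
T⁴ = 46060/(0.51·5.67×10⁻⁸·59.72) = 2.667×10¹⁰ K⁴.

T ≈ 404 K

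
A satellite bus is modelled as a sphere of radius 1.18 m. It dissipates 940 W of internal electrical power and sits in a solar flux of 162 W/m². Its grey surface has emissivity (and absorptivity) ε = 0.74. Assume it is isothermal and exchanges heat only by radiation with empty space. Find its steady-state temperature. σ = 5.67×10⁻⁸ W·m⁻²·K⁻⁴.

At steady state, absorbed solar power + internal power = radiated power.
Absorbed: α·S·A_cross = 0.74·162·4.374 = 524.4 W (cross-section πr²).
Total input = 524.4 + 940 = 1464 W.
Radiated: εσ·A_surf·T⁴ with A_surf = 4πr² = 17.50 m².
T⁴ = 1464/(0.74·5.67×10⁻⁸·17.50) = 1.995×10⁹ K⁴.

T ≈ 211 K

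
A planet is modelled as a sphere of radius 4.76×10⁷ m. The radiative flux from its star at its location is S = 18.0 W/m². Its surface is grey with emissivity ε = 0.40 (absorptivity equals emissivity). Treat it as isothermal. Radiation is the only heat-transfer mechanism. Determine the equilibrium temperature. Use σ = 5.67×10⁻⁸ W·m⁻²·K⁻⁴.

T ≈ 94.4 K

At equilibrium, absorbed power = emitted power.
Absorbing cross-section = πr² = 7.118×10¹⁵ m²; emitting surface = 4πr² = 2.847×10¹⁶ m² (ratio 4).
εS·A_cross = εσ·A_surf·T⁴  ⇒  T⁴ = S/(4σ)   (ε cancels).
T⁴ = 18.0/(4·5.67×10⁻⁸) = 7.937×10⁷ K⁴.
T = (7.937×10⁷)^(1/4).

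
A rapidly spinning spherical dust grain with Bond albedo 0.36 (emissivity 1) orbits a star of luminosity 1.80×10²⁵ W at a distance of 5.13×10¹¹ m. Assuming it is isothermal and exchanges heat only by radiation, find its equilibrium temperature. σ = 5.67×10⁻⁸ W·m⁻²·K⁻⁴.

First find the stellar flux at distance d: S = L/(4πd²) = 1.80×10²⁵/(4π·(5.13×10¹¹)²) = 5.443 W/m².
For an isothermal sphere, absorbed (1−a)S·πr² = emitted σ·4πr²·T⁴, so T⁴ = (1−a)S/(4σ).
T⁴ = 0.640·5.443/(4·5.67×10⁻⁸) = 1.536×10⁷ K⁴.

T ≈ 62.6 K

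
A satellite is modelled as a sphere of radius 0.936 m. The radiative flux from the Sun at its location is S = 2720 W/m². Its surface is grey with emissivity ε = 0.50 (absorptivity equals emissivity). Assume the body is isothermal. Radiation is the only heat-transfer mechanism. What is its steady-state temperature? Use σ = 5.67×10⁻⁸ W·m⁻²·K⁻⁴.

T ≈ 331 K

At equilibrium, absorbed power = emitted power.
Absorbing cross-section = πr² = 2.752 m²; emitting surface = 4πr² = 11.01 m² (ratio 4).
εS·A_cross = εσ·A_surf·T⁴  ⇒  T⁴ = S/(4σ)   (ε cancels).
T⁴ = 2720/(4·5.67×10⁻⁸) = 1.199×10¹⁰ K⁴.
T = (1.199×10¹⁰)^(1/4).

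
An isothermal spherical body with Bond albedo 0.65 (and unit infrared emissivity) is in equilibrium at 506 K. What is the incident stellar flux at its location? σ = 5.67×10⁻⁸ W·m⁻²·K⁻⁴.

(1−a)S·πr² = σ·4πr²·T⁴ ⇒ S = 4σT⁴/(1−a).
S = 4·5.67×10⁻⁸·6.555×10¹⁰/0.350.

S ≈ 42500 W/m²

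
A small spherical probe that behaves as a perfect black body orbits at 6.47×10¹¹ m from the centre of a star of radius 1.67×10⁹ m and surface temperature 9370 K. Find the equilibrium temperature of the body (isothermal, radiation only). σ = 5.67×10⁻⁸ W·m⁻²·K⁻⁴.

T ≈ 337 K

The star's surface emits σT_*⁴; at distance d the flux is S = σT_*⁴(R_*/d)².
S = 5.67×10⁻⁸·(9370)⁴·(1.67×10⁹/6.47×10¹¹)² = 2912 W/m².
For an isothermal sphere T⁴ = (1−a)S/(4σ) = 1.284×10¹⁰ K⁴.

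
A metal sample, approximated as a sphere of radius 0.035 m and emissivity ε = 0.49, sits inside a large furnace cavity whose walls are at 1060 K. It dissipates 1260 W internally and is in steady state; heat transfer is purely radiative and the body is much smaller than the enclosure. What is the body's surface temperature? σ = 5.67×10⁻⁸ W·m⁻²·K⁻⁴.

T ≈ 1430 K

For a small grey body in a large enclosure, net radiated power = εσA(T⁴ − T_w⁴).
Steady state: P = εσA(T⁴ − T_w⁴) with A = 4πr² = 0.01539 m².
T⁴ = P/(εσA) + T_w⁴ = 1260/(0.49·5.67×10⁻⁸·0.01539) + (1060)⁴
    = 2.946×10¹² + 1.262×10¹² = 4.209×10¹² K⁴.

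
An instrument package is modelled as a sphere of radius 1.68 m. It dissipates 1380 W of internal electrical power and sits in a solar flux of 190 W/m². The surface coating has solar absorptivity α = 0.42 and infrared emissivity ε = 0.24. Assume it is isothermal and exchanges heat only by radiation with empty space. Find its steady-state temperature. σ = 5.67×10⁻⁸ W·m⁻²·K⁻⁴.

T ≈ 256 K

At steady state, absorbed solar power + internal power = radiated power.
Absorbed: α·S·A_cross = 0.42·190·8.867 = 707.6 W (cross-section πr²).
Total input = 707.6 + 1380 = 2088 W.
Radiated: εσ·A_surf·T⁴ with A_surf = 4πr² = 35.47 m².
T⁴ = 2088/(0.24·5.67×10⁻⁸·35.47) = 4.325×10⁹ K⁴.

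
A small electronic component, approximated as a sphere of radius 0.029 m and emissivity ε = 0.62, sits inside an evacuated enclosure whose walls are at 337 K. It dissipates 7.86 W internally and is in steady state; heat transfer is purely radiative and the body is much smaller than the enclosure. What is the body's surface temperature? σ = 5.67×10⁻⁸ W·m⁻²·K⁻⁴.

For a small grey body in a large enclosure, net radiated power = εσA(T⁴ − T_w⁴).
Steady state: P = εσA(T⁴ − T_w⁴) with A = 4πr² = 0.01057 m².
T⁴ = P/(εσA) + T_w⁴ = 7.86/(0.62·5.67×10⁻⁸·0.01057) + (337)⁴
    = 2.116×10¹⁰ + 1.290×10¹⁰ = 3.405×10¹⁰ K⁴.

T ≈ 430 K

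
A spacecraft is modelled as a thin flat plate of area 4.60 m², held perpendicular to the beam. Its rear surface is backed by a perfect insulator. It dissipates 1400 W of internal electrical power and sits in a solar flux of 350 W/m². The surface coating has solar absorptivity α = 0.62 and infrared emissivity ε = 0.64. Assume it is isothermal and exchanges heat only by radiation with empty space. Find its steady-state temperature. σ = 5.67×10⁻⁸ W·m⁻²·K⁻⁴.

At steady state, absorbed solar power + internal power = radiated power.
Absorbed: α·S·A_cross = 0.62·350·4.600 = 998.2 W (cross-section A).
Total input = 998.2 + 1400 = 2398 W.
Radiated: εσ·A_surf·T⁴ with A_surf = A = 4.600 m².
T⁴ = 2398/(0.64·5.67×10⁻⁸·4.600) = 1.437×10¹⁰ K⁴.

T ≈ 346 K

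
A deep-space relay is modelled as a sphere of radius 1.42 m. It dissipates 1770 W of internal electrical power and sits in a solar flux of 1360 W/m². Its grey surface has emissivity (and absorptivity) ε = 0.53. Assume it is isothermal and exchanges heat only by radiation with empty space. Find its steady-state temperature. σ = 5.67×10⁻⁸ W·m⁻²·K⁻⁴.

At steady state, absorbed solar power + internal power = radiated power.
Absorbed: α·S·A_cross = 0.53·1360·6.335 = 4566 W (cross-section πr²).
Total input = 4566 + 1770 = 6336 W.
Radiated: εσ·A_surf·T⁴ with A_surf = 4πr² = 25.34 m².
T⁴ = 6336/(0.53·5.67×10⁻⁸·25.34) = 8.321×10⁹ K⁴.

T ≈ 302 K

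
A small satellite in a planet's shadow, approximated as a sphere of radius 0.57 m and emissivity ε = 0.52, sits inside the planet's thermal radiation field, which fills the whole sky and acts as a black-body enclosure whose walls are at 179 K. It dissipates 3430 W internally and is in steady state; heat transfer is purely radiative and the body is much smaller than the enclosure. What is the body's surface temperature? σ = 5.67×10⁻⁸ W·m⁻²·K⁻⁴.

For a small grey body in a large enclosure, net radiated power = εσA(T⁴ − T_w⁴).
Steady state: P = εσA(T⁴ − T_w⁴) with A = 4πr² = 4.083 m².
T⁴ = P/(εσA) + T_w⁴ = 3430/(0.52·5.67×10⁻⁸·4.083) + (179)⁴
    = 2.849×10¹⁰ + 1.027×10⁹ = 2.952×10¹⁰ K⁴.

T ≈ 415 K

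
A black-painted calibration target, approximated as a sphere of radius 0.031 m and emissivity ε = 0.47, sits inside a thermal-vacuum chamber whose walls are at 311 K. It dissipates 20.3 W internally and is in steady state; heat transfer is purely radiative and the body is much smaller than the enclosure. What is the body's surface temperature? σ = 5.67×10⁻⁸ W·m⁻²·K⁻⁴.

T ≈ 519 K

For a small grey body in a large enclosure, net radiated power = εσA(T⁴ − T_w⁴).
Steady state: P = εσA(T⁴ − T_w⁴) with A = 4πr² = 0.01208 m².
T⁴ = P/(εσA) + T_w⁴ = 20.3/(0.47·5.67×10⁻⁸·0.01208) + (311)⁴
    = 6.308×10¹⁰ + 9.355×10⁹ = 7.243×10¹⁰ K⁴.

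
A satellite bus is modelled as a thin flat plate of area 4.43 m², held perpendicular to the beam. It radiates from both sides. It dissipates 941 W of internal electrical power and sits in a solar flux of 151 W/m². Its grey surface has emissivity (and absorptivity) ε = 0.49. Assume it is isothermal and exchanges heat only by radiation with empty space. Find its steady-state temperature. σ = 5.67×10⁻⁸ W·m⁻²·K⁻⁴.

T ≈ 268 K

At steady state, absorbed solar power + internal power = radiated power.
Absorbed: α·S·A_cross = 0.49·151·4.430 = 327.8 W (cross-section A).
Total input = 327.8 + 941 = 1269 W.
Radiated: εσ·A_surf·T⁴ with A_surf = 2A = 8.860 m².
T⁴ = 1269/(0.49·5.67×10⁻⁸·8.860) = 5.154×10⁹ K⁴.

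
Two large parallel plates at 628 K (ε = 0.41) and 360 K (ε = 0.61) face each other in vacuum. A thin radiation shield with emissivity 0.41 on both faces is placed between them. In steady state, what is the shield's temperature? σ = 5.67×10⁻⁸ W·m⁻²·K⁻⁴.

T_s ≈ 529 K

In steady state the net flux on the hot side equals that on the cold side.
σ(T₁⁴−T_s⁴)/D₁ = σ(T_s⁴−T₂⁴)/D₂, with D₁ = 1/ε₁+1/ε_s−1 = 3.878, D₂ = 1/ε_s+1/ε₂−1 = 3.078.
Solve for T_s⁴: T_s⁴ = (D₂·T₁⁴ + D₁·T₂⁴)/(D₁+D₂) = 7.819×10¹⁰ K⁴.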